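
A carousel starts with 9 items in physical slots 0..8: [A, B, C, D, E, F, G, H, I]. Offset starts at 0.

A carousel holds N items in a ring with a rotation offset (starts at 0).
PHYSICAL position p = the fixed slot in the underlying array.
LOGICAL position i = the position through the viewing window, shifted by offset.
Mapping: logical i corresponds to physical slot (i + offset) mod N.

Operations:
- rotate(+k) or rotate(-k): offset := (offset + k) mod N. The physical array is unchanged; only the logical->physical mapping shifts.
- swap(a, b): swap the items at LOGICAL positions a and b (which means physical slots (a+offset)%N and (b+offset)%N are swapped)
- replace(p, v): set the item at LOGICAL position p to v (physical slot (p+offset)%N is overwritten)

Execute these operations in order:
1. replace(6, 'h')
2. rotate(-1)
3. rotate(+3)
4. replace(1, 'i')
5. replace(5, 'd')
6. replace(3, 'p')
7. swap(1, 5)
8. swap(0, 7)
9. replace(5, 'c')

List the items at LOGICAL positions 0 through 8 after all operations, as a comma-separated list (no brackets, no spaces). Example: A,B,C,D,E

After op 1 (replace(6, 'h')): offset=0, physical=[A,B,C,D,E,F,h,H,I], logical=[A,B,C,D,E,F,h,H,I]
After op 2 (rotate(-1)): offset=8, physical=[A,B,C,D,E,F,h,H,I], logical=[I,A,B,C,D,E,F,h,H]
After op 3 (rotate(+3)): offset=2, physical=[A,B,C,D,E,F,h,H,I], logical=[C,D,E,F,h,H,I,A,B]
After op 4 (replace(1, 'i')): offset=2, physical=[A,B,C,i,E,F,h,H,I], logical=[C,i,E,F,h,H,I,A,B]
After op 5 (replace(5, 'd')): offset=2, physical=[A,B,C,i,E,F,h,d,I], logical=[C,i,E,F,h,d,I,A,B]
After op 6 (replace(3, 'p')): offset=2, physical=[A,B,C,i,E,p,h,d,I], logical=[C,i,E,p,h,d,I,A,B]
After op 7 (swap(1, 5)): offset=2, physical=[A,B,C,d,E,p,h,i,I], logical=[C,d,E,p,h,i,I,A,B]
After op 8 (swap(0, 7)): offset=2, physical=[C,B,A,d,E,p,h,i,I], logical=[A,d,E,p,h,i,I,C,B]
After op 9 (replace(5, 'c')): offset=2, physical=[C,B,A,d,E,p,h,c,I], logical=[A,d,E,p,h,c,I,C,B]

Answer: A,d,E,p,h,c,I,C,B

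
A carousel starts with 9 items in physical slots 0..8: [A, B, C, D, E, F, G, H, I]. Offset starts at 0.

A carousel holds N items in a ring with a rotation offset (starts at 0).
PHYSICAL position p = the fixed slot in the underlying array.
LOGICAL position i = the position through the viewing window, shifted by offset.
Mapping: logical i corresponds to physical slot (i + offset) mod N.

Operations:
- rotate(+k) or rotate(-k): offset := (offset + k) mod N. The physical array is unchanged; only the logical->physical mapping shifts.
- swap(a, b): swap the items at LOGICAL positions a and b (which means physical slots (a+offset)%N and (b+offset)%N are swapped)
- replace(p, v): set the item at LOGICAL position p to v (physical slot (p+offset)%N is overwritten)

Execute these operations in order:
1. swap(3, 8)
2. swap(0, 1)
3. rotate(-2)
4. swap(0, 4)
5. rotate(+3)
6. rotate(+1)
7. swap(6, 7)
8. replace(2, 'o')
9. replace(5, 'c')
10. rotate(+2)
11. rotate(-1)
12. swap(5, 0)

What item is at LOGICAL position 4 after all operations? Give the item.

Answer: c

Derivation:
After op 1 (swap(3, 8)): offset=0, physical=[A,B,C,I,E,F,G,H,D], logical=[A,B,C,I,E,F,G,H,D]
After op 2 (swap(0, 1)): offset=0, physical=[B,A,C,I,E,F,G,H,D], logical=[B,A,C,I,E,F,G,H,D]
After op 3 (rotate(-2)): offset=7, physical=[B,A,C,I,E,F,G,H,D], logical=[H,D,B,A,C,I,E,F,G]
After op 4 (swap(0, 4)): offset=7, physical=[B,A,H,I,E,F,G,C,D], logical=[C,D,B,A,H,I,E,F,G]
After op 5 (rotate(+3)): offset=1, physical=[B,A,H,I,E,F,G,C,D], logical=[A,H,I,E,F,G,C,D,B]
After op 6 (rotate(+1)): offset=2, physical=[B,A,H,I,E,F,G,C,D], logical=[H,I,E,F,G,C,D,B,A]
After op 7 (swap(6, 7)): offset=2, physical=[D,A,H,I,E,F,G,C,B], logical=[H,I,E,F,G,C,B,D,A]
After op 8 (replace(2, 'o')): offset=2, physical=[D,A,H,I,o,F,G,C,B], logical=[H,I,o,F,G,C,B,D,A]
After op 9 (replace(5, 'c')): offset=2, physical=[D,A,H,I,o,F,G,c,B], logical=[H,I,o,F,G,c,B,D,A]
After op 10 (rotate(+2)): offset=4, physical=[D,A,H,I,o,F,G,c,B], logical=[o,F,G,c,B,D,A,H,I]
After op 11 (rotate(-1)): offset=3, physical=[D,A,H,I,o,F,G,c,B], logical=[I,o,F,G,c,B,D,A,H]
After op 12 (swap(5, 0)): offset=3, physical=[D,A,H,B,o,F,G,c,I], logical=[B,o,F,G,c,I,D,A,H]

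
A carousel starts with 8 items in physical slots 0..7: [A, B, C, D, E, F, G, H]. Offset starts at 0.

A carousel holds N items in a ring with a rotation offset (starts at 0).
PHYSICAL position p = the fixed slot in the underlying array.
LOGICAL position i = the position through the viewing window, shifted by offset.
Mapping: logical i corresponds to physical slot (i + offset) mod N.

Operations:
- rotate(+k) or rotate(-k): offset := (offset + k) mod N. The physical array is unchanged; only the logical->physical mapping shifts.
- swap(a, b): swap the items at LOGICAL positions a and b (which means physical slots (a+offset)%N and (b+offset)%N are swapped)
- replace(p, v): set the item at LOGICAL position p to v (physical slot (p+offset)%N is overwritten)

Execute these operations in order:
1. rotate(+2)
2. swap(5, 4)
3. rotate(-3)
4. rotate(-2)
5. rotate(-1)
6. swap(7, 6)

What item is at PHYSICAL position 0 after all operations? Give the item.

Answer: A

Derivation:
After op 1 (rotate(+2)): offset=2, physical=[A,B,C,D,E,F,G,H], logical=[C,D,E,F,G,H,A,B]
After op 2 (swap(5, 4)): offset=2, physical=[A,B,C,D,E,F,H,G], logical=[C,D,E,F,H,G,A,B]
After op 3 (rotate(-3)): offset=7, physical=[A,B,C,D,E,F,H,G], logical=[G,A,B,C,D,E,F,H]
After op 4 (rotate(-2)): offset=5, physical=[A,B,C,D,E,F,H,G], logical=[F,H,G,A,B,C,D,E]
After op 5 (rotate(-1)): offset=4, physical=[A,B,C,D,E,F,H,G], logical=[E,F,H,G,A,B,C,D]
After op 6 (swap(7, 6)): offset=4, physical=[A,B,D,C,E,F,H,G], logical=[E,F,H,G,A,B,D,C]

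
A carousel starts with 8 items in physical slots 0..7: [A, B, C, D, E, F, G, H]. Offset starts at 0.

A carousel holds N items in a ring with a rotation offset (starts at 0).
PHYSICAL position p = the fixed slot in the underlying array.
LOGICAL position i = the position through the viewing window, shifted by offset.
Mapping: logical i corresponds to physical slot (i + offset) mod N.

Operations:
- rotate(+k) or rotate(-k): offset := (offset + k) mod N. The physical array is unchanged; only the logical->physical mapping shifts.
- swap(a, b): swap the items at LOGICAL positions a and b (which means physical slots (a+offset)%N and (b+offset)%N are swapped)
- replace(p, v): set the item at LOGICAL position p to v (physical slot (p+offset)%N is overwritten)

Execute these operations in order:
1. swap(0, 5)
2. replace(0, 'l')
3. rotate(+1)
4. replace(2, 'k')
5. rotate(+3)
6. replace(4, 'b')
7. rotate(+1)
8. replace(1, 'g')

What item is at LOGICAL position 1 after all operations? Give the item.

After op 1 (swap(0, 5)): offset=0, physical=[F,B,C,D,E,A,G,H], logical=[F,B,C,D,E,A,G,H]
After op 2 (replace(0, 'l')): offset=0, physical=[l,B,C,D,E,A,G,H], logical=[l,B,C,D,E,A,G,H]
After op 3 (rotate(+1)): offset=1, physical=[l,B,C,D,E,A,G,H], logical=[B,C,D,E,A,G,H,l]
After op 4 (replace(2, 'k')): offset=1, physical=[l,B,C,k,E,A,G,H], logical=[B,C,k,E,A,G,H,l]
After op 5 (rotate(+3)): offset=4, physical=[l,B,C,k,E,A,G,H], logical=[E,A,G,H,l,B,C,k]
After op 6 (replace(4, 'b')): offset=4, physical=[b,B,C,k,E,A,G,H], logical=[E,A,G,H,b,B,C,k]
After op 7 (rotate(+1)): offset=5, physical=[b,B,C,k,E,A,G,H], logical=[A,G,H,b,B,C,k,E]
After op 8 (replace(1, 'g')): offset=5, physical=[b,B,C,k,E,A,g,H], logical=[A,g,H,b,B,C,k,E]

Answer: g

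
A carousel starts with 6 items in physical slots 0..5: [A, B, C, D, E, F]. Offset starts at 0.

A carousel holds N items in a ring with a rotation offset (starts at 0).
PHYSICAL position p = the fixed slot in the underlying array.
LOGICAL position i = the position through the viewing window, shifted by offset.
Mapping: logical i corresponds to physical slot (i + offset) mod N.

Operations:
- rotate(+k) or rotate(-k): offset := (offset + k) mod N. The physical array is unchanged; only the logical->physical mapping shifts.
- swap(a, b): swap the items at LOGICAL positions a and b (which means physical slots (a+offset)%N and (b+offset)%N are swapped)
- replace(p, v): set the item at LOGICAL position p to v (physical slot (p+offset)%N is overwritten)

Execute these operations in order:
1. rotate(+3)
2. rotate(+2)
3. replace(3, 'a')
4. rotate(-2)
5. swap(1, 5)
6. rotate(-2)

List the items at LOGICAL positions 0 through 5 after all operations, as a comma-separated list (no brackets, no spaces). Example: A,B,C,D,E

Answer: B,E,D,a,F,A

Derivation:
After op 1 (rotate(+3)): offset=3, physical=[A,B,C,D,E,F], logical=[D,E,F,A,B,C]
After op 2 (rotate(+2)): offset=5, physical=[A,B,C,D,E,F], logical=[F,A,B,C,D,E]
After op 3 (replace(3, 'a')): offset=5, physical=[A,B,a,D,E,F], logical=[F,A,B,a,D,E]
After op 4 (rotate(-2)): offset=3, physical=[A,B,a,D,E,F], logical=[D,E,F,A,B,a]
After op 5 (swap(1, 5)): offset=3, physical=[A,B,E,D,a,F], logical=[D,a,F,A,B,E]
After op 6 (rotate(-2)): offset=1, physical=[A,B,E,D,a,F], logical=[B,E,D,a,F,A]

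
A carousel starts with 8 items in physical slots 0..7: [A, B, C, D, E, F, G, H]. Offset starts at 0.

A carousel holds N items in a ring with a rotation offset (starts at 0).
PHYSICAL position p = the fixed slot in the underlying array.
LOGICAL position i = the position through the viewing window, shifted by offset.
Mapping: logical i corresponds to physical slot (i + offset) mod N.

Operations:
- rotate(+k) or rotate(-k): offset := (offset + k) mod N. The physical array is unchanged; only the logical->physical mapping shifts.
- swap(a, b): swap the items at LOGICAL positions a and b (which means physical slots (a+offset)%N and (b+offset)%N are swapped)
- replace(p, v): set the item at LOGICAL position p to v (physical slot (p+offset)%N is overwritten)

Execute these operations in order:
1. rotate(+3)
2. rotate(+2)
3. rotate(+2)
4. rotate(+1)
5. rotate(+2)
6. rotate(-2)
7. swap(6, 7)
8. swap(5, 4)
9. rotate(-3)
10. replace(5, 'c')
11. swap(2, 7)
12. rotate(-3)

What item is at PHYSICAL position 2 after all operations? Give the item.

After op 1 (rotate(+3)): offset=3, physical=[A,B,C,D,E,F,G,H], logical=[D,E,F,G,H,A,B,C]
After op 2 (rotate(+2)): offset=5, physical=[A,B,C,D,E,F,G,H], logical=[F,G,H,A,B,C,D,E]
After op 3 (rotate(+2)): offset=7, physical=[A,B,C,D,E,F,G,H], logical=[H,A,B,C,D,E,F,G]
After op 4 (rotate(+1)): offset=0, physical=[A,B,C,D,E,F,G,H], logical=[A,B,C,D,E,F,G,H]
After op 5 (rotate(+2)): offset=2, physical=[A,B,C,D,E,F,G,H], logical=[C,D,E,F,G,H,A,B]
After op 6 (rotate(-2)): offset=0, physical=[A,B,C,D,E,F,G,H], logical=[A,B,C,D,E,F,G,H]
After op 7 (swap(6, 7)): offset=0, physical=[A,B,C,D,E,F,H,G], logical=[A,B,C,D,E,F,H,G]
After op 8 (swap(5, 4)): offset=0, physical=[A,B,C,D,F,E,H,G], logical=[A,B,C,D,F,E,H,G]
After op 9 (rotate(-3)): offset=5, physical=[A,B,C,D,F,E,H,G], logical=[E,H,G,A,B,C,D,F]
After op 10 (replace(5, 'c')): offset=5, physical=[A,B,c,D,F,E,H,G], logical=[E,H,G,A,B,c,D,F]
After op 11 (swap(2, 7)): offset=5, physical=[A,B,c,D,G,E,H,F], logical=[E,H,F,A,B,c,D,G]
After op 12 (rotate(-3)): offset=2, physical=[A,B,c,D,G,E,H,F], logical=[c,D,G,E,H,F,A,B]

Answer: c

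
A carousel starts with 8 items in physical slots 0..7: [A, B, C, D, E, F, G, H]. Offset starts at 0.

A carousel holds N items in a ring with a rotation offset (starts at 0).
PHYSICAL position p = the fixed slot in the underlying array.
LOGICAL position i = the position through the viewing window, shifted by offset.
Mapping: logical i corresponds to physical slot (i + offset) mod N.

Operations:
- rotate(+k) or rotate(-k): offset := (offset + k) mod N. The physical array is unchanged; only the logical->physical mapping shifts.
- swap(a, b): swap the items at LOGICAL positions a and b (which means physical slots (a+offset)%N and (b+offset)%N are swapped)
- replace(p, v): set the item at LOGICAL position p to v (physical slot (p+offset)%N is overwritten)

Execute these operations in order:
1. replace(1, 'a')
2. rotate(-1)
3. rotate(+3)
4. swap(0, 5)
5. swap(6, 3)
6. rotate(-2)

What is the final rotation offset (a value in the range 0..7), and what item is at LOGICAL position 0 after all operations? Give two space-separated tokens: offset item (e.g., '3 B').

After op 1 (replace(1, 'a')): offset=0, physical=[A,a,C,D,E,F,G,H], logical=[A,a,C,D,E,F,G,H]
After op 2 (rotate(-1)): offset=7, physical=[A,a,C,D,E,F,G,H], logical=[H,A,a,C,D,E,F,G]
After op 3 (rotate(+3)): offset=2, physical=[A,a,C,D,E,F,G,H], logical=[C,D,E,F,G,H,A,a]
After op 4 (swap(0, 5)): offset=2, physical=[A,a,H,D,E,F,G,C], logical=[H,D,E,F,G,C,A,a]
After op 5 (swap(6, 3)): offset=2, physical=[F,a,H,D,E,A,G,C], logical=[H,D,E,A,G,C,F,a]
After op 6 (rotate(-2)): offset=0, physical=[F,a,H,D,E,A,G,C], logical=[F,a,H,D,E,A,G,C]

Answer: 0 F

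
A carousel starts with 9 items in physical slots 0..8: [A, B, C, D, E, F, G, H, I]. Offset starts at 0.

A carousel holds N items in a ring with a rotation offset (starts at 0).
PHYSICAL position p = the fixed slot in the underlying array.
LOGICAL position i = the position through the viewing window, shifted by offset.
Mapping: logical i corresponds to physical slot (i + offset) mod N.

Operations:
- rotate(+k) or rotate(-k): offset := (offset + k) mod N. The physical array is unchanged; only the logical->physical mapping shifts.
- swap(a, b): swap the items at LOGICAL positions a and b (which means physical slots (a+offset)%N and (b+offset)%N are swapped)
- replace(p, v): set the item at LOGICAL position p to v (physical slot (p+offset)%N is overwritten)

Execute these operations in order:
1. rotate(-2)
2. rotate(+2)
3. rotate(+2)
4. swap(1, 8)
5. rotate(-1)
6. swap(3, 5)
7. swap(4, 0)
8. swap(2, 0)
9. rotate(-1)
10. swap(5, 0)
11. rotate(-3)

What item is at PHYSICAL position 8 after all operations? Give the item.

After op 1 (rotate(-2)): offset=7, physical=[A,B,C,D,E,F,G,H,I], logical=[H,I,A,B,C,D,E,F,G]
After op 2 (rotate(+2)): offset=0, physical=[A,B,C,D,E,F,G,H,I], logical=[A,B,C,D,E,F,G,H,I]
After op 3 (rotate(+2)): offset=2, physical=[A,B,C,D,E,F,G,H,I], logical=[C,D,E,F,G,H,I,A,B]
After op 4 (swap(1, 8)): offset=2, physical=[A,D,C,B,E,F,G,H,I], logical=[C,B,E,F,G,H,I,A,D]
After op 5 (rotate(-1)): offset=1, physical=[A,D,C,B,E,F,G,H,I], logical=[D,C,B,E,F,G,H,I,A]
After op 6 (swap(3, 5)): offset=1, physical=[A,D,C,B,G,F,E,H,I], logical=[D,C,B,G,F,E,H,I,A]
After op 7 (swap(4, 0)): offset=1, physical=[A,F,C,B,G,D,E,H,I], logical=[F,C,B,G,D,E,H,I,A]
After op 8 (swap(2, 0)): offset=1, physical=[A,B,C,F,G,D,E,H,I], logical=[B,C,F,G,D,E,H,I,A]
After op 9 (rotate(-1)): offset=0, physical=[A,B,C,F,G,D,E,H,I], logical=[A,B,C,F,G,D,E,H,I]
After op 10 (swap(5, 0)): offset=0, physical=[D,B,C,F,G,A,E,H,I], logical=[D,B,C,F,G,A,E,H,I]
After op 11 (rotate(-3)): offset=6, physical=[D,B,C,F,G,A,E,H,I], logical=[E,H,I,D,B,C,F,G,A]

Answer: I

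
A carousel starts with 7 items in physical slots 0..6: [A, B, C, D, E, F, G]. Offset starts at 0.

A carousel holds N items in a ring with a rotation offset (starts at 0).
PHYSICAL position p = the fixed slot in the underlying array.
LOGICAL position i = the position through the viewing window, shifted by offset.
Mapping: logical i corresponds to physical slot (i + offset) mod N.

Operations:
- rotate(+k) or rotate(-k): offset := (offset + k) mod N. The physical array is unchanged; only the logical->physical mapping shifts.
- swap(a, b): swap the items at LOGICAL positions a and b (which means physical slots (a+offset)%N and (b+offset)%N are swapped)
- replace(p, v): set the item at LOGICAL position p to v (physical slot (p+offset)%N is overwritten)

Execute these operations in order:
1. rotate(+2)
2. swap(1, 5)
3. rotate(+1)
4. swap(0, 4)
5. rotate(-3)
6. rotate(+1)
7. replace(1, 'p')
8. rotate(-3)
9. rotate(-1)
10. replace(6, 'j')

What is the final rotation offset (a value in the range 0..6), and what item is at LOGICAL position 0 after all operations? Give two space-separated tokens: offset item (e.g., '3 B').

Answer: 4 E

Derivation:
After op 1 (rotate(+2)): offset=2, physical=[A,B,C,D,E,F,G], logical=[C,D,E,F,G,A,B]
After op 2 (swap(1, 5)): offset=2, physical=[D,B,C,A,E,F,G], logical=[C,A,E,F,G,D,B]
After op 3 (rotate(+1)): offset=3, physical=[D,B,C,A,E,F,G], logical=[A,E,F,G,D,B,C]
After op 4 (swap(0, 4)): offset=3, physical=[A,B,C,D,E,F,G], logical=[D,E,F,G,A,B,C]
After op 5 (rotate(-3)): offset=0, physical=[A,B,C,D,E,F,G], logical=[A,B,C,D,E,F,G]
After op 6 (rotate(+1)): offset=1, physical=[A,B,C,D,E,F,G], logical=[B,C,D,E,F,G,A]
After op 7 (replace(1, 'p')): offset=1, physical=[A,B,p,D,E,F,G], logical=[B,p,D,E,F,G,A]
After op 8 (rotate(-3)): offset=5, physical=[A,B,p,D,E,F,G], logical=[F,G,A,B,p,D,E]
After op 9 (rotate(-1)): offset=4, physical=[A,B,p,D,E,F,G], logical=[E,F,G,A,B,p,D]
After op 10 (replace(6, 'j')): offset=4, physical=[A,B,p,j,E,F,G], logical=[E,F,G,A,B,p,j]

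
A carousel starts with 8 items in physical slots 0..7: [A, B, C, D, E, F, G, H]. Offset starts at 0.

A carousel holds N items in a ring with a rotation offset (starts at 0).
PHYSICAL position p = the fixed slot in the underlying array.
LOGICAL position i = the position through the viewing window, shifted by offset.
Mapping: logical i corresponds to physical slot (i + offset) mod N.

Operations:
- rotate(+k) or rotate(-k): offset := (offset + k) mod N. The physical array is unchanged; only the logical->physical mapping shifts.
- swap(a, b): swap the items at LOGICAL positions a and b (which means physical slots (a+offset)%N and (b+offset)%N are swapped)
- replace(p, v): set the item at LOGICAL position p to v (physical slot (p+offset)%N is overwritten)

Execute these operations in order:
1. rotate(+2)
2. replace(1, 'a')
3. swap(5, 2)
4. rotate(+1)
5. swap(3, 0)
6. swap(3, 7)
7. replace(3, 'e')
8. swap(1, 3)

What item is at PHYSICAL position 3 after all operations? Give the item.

After op 1 (rotate(+2)): offset=2, physical=[A,B,C,D,E,F,G,H], logical=[C,D,E,F,G,H,A,B]
After op 2 (replace(1, 'a')): offset=2, physical=[A,B,C,a,E,F,G,H], logical=[C,a,E,F,G,H,A,B]
After op 3 (swap(5, 2)): offset=2, physical=[A,B,C,a,H,F,G,E], logical=[C,a,H,F,G,E,A,B]
After op 4 (rotate(+1)): offset=3, physical=[A,B,C,a,H,F,G,E], logical=[a,H,F,G,E,A,B,C]
After op 5 (swap(3, 0)): offset=3, physical=[A,B,C,G,H,F,a,E], logical=[G,H,F,a,E,A,B,C]
After op 6 (swap(3, 7)): offset=3, physical=[A,B,a,G,H,F,C,E], logical=[G,H,F,C,E,A,B,a]
After op 7 (replace(3, 'e')): offset=3, physical=[A,B,a,G,H,F,e,E], logical=[G,H,F,e,E,A,B,a]
After op 8 (swap(1, 3)): offset=3, physical=[A,B,a,G,e,F,H,E], logical=[G,e,F,H,E,A,B,a]

Answer: G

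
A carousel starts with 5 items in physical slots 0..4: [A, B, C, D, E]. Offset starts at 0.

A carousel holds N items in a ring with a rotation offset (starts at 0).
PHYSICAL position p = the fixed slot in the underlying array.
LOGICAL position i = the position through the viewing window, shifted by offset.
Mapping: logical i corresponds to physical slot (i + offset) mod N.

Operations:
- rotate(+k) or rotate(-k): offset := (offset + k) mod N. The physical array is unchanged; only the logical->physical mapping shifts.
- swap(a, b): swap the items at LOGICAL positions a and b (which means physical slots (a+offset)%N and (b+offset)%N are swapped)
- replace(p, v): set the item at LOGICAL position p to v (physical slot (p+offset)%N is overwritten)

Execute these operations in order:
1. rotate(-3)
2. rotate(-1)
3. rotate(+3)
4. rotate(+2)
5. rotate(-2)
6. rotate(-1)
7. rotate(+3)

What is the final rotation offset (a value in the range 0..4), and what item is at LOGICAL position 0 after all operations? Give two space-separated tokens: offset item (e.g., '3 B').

After op 1 (rotate(-3)): offset=2, physical=[A,B,C,D,E], logical=[C,D,E,A,B]
After op 2 (rotate(-1)): offset=1, physical=[A,B,C,D,E], logical=[B,C,D,E,A]
After op 3 (rotate(+3)): offset=4, physical=[A,B,C,D,E], logical=[E,A,B,C,D]
After op 4 (rotate(+2)): offset=1, physical=[A,B,C,D,E], logical=[B,C,D,E,A]
After op 5 (rotate(-2)): offset=4, physical=[A,B,C,D,E], logical=[E,A,B,C,D]
After op 6 (rotate(-1)): offset=3, physical=[A,B,C,D,E], logical=[D,E,A,B,C]
After op 7 (rotate(+3)): offset=1, physical=[A,B,C,D,E], logical=[B,C,D,E,A]

Answer: 1 B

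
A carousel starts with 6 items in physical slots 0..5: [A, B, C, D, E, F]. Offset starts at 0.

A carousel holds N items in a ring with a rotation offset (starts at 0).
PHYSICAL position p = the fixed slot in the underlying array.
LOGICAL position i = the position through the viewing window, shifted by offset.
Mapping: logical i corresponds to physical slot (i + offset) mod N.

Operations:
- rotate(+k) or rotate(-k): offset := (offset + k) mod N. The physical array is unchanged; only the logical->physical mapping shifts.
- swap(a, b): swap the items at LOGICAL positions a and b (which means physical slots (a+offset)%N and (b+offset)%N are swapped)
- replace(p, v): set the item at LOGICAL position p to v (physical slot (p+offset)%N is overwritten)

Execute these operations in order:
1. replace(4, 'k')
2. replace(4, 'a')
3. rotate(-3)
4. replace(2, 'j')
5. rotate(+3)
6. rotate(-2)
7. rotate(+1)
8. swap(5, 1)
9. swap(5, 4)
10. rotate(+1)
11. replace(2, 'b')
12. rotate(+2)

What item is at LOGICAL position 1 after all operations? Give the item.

After op 1 (replace(4, 'k')): offset=0, physical=[A,B,C,D,k,F], logical=[A,B,C,D,k,F]
After op 2 (replace(4, 'a')): offset=0, physical=[A,B,C,D,a,F], logical=[A,B,C,D,a,F]
After op 3 (rotate(-3)): offset=3, physical=[A,B,C,D,a,F], logical=[D,a,F,A,B,C]
After op 4 (replace(2, 'j')): offset=3, physical=[A,B,C,D,a,j], logical=[D,a,j,A,B,C]
After op 5 (rotate(+3)): offset=0, physical=[A,B,C,D,a,j], logical=[A,B,C,D,a,j]
After op 6 (rotate(-2)): offset=4, physical=[A,B,C,D,a,j], logical=[a,j,A,B,C,D]
After op 7 (rotate(+1)): offset=5, physical=[A,B,C,D,a,j], logical=[j,A,B,C,D,a]
After op 8 (swap(5, 1)): offset=5, physical=[a,B,C,D,A,j], logical=[j,a,B,C,D,A]
After op 9 (swap(5, 4)): offset=5, physical=[a,B,C,A,D,j], logical=[j,a,B,C,A,D]
After op 10 (rotate(+1)): offset=0, physical=[a,B,C,A,D,j], logical=[a,B,C,A,D,j]
After op 11 (replace(2, 'b')): offset=0, physical=[a,B,b,A,D,j], logical=[a,B,b,A,D,j]
After op 12 (rotate(+2)): offset=2, physical=[a,B,b,A,D,j], logical=[b,A,D,j,a,B]

Answer: A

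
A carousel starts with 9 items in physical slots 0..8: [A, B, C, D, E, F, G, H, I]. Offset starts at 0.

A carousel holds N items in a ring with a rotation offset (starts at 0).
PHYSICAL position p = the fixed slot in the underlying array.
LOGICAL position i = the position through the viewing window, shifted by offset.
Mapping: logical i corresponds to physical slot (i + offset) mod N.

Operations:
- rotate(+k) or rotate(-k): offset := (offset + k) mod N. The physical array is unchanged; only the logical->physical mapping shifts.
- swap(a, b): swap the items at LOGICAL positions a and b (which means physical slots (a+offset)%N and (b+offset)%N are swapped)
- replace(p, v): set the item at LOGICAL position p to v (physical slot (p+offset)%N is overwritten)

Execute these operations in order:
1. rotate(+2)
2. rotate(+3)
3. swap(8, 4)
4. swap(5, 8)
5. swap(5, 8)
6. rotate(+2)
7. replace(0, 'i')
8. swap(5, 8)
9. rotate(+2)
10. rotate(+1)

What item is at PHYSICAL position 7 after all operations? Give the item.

After op 1 (rotate(+2)): offset=2, physical=[A,B,C,D,E,F,G,H,I], logical=[C,D,E,F,G,H,I,A,B]
After op 2 (rotate(+3)): offset=5, physical=[A,B,C,D,E,F,G,H,I], logical=[F,G,H,I,A,B,C,D,E]
After op 3 (swap(8, 4)): offset=5, physical=[E,B,C,D,A,F,G,H,I], logical=[F,G,H,I,E,B,C,D,A]
After op 4 (swap(5, 8)): offset=5, physical=[E,A,C,D,B,F,G,H,I], logical=[F,G,H,I,E,A,C,D,B]
After op 5 (swap(5, 8)): offset=5, physical=[E,B,C,D,A,F,G,H,I], logical=[F,G,H,I,E,B,C,D,A]
After op 6 (rotate(+2)): offset=7, physical=[E,B,C,D,A,F,G,H,I], logical=[H,I,E,B,C,D,A,F,G]
After op 7 (replace(0, 'i')): offset=7, physical=[E,B,C,D,A,F,G,i,I], logical=[i,I,E,B,C,D,A,F,G]
After op 8 (swap(5, 8)): offset=7, physical=[E,B,C,G,A,F,D,i,I], logical=[i,I,E,B,C,G,A,F,D]
After op 9 (rotate(+2)): offset=0, physical=[E,B,C,G,A,F,D,i,I], logical=[E,B,C,G,A,F,D,i,I]
After op 10 (rotate(+1)): offset=1, physical=[E,B,C,G,A,F,D,i,I], logical=[B,C,G,A,F,D,i,I,E]

Answer: i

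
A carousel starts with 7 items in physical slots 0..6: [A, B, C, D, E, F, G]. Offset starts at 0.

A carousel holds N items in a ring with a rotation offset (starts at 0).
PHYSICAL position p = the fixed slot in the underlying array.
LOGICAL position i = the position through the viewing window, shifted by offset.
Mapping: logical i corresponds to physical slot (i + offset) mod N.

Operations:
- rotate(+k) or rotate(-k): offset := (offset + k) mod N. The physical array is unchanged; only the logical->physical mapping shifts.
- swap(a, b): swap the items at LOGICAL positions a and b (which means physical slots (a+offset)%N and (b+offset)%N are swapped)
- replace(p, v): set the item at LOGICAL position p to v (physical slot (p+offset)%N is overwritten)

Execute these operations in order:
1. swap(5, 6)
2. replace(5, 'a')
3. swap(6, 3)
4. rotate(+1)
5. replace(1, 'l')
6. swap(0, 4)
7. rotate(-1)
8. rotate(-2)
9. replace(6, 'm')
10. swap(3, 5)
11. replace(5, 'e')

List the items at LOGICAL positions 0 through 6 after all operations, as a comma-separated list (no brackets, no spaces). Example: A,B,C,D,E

After op 1 (swap(5, 6)): offset=0, physical=[A,B,C,D,E,G,F], logical=[A,B,C,D,E,G,F]
After op 2 (replace(5, 'a')): offset=0, physical=[A,B,C,D,E,a,F], logical=[A,B,C,D,E,a,F]
After op 3 (swap(6, 3)): offset=0, physical=[A,B,C,F,E,a,D], logical=[A,B,C,F,E,a,D]
After op 4 (rotate(+1)): offset=1, physical=[A,B,C,F,E,a,D], logical=[B,C,F,E,a,D,A]
After op 5 (replace(1, 'l')): offset=1, physical=[A,B,l,F,E,a,D], logical=[B,l,F,E,a,D,A]
After op 6 (swap(0, 4)): offset=1, physical=[A,a,l,F,E,B,D], logical=[a,l,F,E,B,D,A]
After op 7 (rotate(-1)): offset=0, physical=[A,a,l,F,E,B,D], logical=[A,a,l,F,E,B,D]
After op 8 (rotate(-2)): offset=5, physical=[A,a,l,F,E,B,D], logical=[B,D,A,a,l,F,E]
After op 9 (replace(6, 'm')): offset=5, physical=[A,a,l,F,m,B,D], logical=[B,D,A,a,l,F,m]
After op 10 (swap(3, 5)): offset=5, physical=[A,F,l,a,m,B,D], logical=[B,D,A,F,l,a,m]
After op 11 (replace(5, 'e')): offset=5, physical=[A,F,l,e,m,B,D], logical=[B,D,A,F,l,e,m]

Answer: B,D,A,F,l,e,m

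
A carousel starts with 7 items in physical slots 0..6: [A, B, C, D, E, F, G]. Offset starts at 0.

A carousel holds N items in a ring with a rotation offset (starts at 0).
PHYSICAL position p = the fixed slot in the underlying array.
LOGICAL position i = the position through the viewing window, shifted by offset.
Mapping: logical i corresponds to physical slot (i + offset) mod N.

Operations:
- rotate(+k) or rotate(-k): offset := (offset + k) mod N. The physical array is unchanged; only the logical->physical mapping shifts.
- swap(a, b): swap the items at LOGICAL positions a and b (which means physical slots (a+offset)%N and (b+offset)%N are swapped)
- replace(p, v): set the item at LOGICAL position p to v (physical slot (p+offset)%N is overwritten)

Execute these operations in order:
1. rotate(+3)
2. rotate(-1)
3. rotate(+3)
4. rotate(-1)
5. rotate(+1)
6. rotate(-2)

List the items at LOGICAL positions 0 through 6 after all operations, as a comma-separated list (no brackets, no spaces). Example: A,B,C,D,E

Answer: D,E,F,G,A,B,C

Derivation:
After op 1 (rotate(+3)): offset=3, physical=[A,B,C,D,E,F,G], logical=[D,E,F,G,A,B,C]
After op 2 (rotate(-1)): offset=2, physical=[A,B,C,D,E,F,G], logical=[C,D,E,F,G,A,B]
After op 3 (rotate(+3)): offset=5, physical=[A,B,C,D,E,F,G], logical=[F,G,A,B,C,D,E]
After op 4 (rotate(-1)): offset=4, physical=[A,B,C,D,E,F,G], logical=[E,F,G,A,B,C,D]
After op 5 (rotate(+1)): offset=5, physical=[A,B,C,D,E,F,G], logical=[F,G,A,B,C,D,E]
After op 6 (rotate(-2)): offset=3, physical=[A,B,C,D,E,F,G], logical=[D,E,F,G,A,B,C]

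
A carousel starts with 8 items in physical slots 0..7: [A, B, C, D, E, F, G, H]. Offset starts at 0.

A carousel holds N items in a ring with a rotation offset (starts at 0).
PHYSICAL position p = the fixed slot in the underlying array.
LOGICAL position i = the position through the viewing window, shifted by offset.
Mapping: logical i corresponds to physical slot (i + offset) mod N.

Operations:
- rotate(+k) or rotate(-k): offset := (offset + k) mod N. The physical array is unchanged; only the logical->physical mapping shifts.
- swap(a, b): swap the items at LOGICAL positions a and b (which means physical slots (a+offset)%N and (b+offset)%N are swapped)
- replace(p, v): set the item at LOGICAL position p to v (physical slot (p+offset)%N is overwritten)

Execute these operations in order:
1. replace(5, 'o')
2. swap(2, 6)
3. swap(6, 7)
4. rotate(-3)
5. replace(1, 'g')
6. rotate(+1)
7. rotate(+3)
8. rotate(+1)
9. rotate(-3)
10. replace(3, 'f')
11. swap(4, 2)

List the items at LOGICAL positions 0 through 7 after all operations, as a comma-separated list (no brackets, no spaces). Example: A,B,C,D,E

Answer: C,A,D,f,B,E,o,g

Derivation:
After op 1 (replace(5, 'o')): offset=0, physical=[A,B,C,D,E,o,G,H], logical=[A,B,C,D,E,o,G,H]
After op 2 (swap(2, 6)): offset=0, physical=[A,B,G,D,E,o,C,H], logical=[A,B,G,D,E,o,C,H]
After op 3 (swap(6, 7)): offset=0, physical=[A,B,G,D,E,o,H,C], logical=[A,B,G,D,E,o,H,C]
After op 4 (rotate(-3)): offset=5, physical=[A,B,G,D,E,o,H,C], logical=[o,H,C,A,B,G,D,E]
After op 5 (replace(1, 'g')): offset=5, physical=[A,B,G,D,E,o,g,C], logical=[o,g,C,A,B,G,D,E]
After op 6 (rotate(+1)): offset=6, physical=[A,B,G,D,E,o,g,C], logical=[g,C,A,B,G,D,E,o]
After op 7 (rotate(+3)): offset=1, physical=[A,B,G,D,E,o,g,C], logical=[B,G,D,E,o,g,C,A]
After op 8 (rotate(+1)): offset=2, physical=[A,B,G,D,E,o,g,C], logical=[G,D,E,o,g,C,A,B]
After op 9 (rotate(-3)): offset=7, physical=[A,B,G,D,E,o,g,C], logical=[C,A,B,G,D,E,o,g]
After op 10 (replace(3, 'f')): offset=7, physical=[A,B,f,D,E,o,g,C], logical=[C,A,B,f,D,E,o,g]
After op 11 (swap(4, 2)): offset=7, physical=[A,D,f,B,E,o,g,C], logical=[C,A,D,f,B,E,o,g]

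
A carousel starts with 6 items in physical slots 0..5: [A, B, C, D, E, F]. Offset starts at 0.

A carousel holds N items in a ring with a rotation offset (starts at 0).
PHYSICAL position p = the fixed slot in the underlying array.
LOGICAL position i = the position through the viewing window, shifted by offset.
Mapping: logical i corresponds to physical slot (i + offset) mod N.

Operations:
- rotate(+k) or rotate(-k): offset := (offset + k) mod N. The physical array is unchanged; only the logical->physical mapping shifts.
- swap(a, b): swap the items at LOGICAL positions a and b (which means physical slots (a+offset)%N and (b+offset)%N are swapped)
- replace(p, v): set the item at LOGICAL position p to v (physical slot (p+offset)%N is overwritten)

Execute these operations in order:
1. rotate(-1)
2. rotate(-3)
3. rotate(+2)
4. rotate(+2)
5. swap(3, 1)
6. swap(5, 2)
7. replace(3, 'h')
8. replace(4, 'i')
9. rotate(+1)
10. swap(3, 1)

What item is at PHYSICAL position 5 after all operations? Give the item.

After op 1 (rotate(-1)): offset=5, physical=[A,B,C,D,E,F], logical=[F,A,B,C,D,E]
After op 2 (rotate(-3)): offset=2, physical=[A,B,C,D,E,F], logical=[C,D,E,F,A,B]
After op 3 (rotate(+2)): offset=4, physical=[A,B,C,D,E,F], logical=[E,F,A,B,C,D]
After op 4 (rotate(+2)): offset=0, physical=[A,B,C,D,E,F], logical=[A,B,C,D,E,F]
After op 5 (swap(3, 1)): offset=0, physical=[A,D,C,B,E,F], logical=[A,D,C,B,E,F]
After op 6 (swap(5, 2)): offset=0, physical=[A,D,F,B,E,C], logical=[A,D,F,B,E,C]
After op 7 (replace(3, 'h')): offset=0, physical=[A,D,F,h,E,C], logical=[A,D,F,h,E,C]
After op 8 (replace(4, 'i')): offset=0, physical=[A,D,F,h,i,C], logical=[A,D,F,h,i,C]
After op 9 (rotate(+1)): offset=1, physical=[A,D,F,h,i,C], logical=[D,F,h,i,C,A]
After op 10 (swap(3, 1)): offset=1, physical=[A,D,i,h,F,C], logical=[D,i,h,F,C,A]

Answer: C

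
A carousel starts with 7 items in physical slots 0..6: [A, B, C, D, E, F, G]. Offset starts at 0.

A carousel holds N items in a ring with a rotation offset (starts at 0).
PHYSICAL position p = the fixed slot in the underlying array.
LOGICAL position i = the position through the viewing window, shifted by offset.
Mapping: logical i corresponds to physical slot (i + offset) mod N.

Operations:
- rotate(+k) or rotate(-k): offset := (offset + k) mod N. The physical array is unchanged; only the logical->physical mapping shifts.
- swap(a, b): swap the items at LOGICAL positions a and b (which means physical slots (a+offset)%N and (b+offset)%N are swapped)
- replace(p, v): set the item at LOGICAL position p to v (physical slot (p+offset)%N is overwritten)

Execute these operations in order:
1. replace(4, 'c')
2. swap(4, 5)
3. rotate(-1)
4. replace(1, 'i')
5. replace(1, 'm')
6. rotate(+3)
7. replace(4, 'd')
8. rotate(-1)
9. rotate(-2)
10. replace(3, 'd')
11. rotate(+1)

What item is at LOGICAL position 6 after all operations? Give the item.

After op 1 (replace(4, 'c')): offset=0, physical=[A,B,C,D,c,F,G], logical=[A,B,C,D,c,F,G]
After op 2 (swap(4, 5)): offset=0, physical=[A,B,C,D,F,c,G], logical=[A,B,C,D,F,c,G]
After op 3 (rotate(-1)): offset=6, physical=[A,B,C,D,F,c,G], logical=[G,A,B,C,D,F,c]
After op 4 (replace(1, 'i')): offset=6, physical=[i,B,C,D,F,c,G], logical=[G,i,B,C,D,F,c]
After op 5 (replace(1, 'm')): offset=6, physical=[m,B,C,D,F,c,G], logical=[G,m,B,C,D,F,c]
After op 6 (rotate(+3)): offset=2, physical=[m,B,C,D,F,c,G], logical=[C,D,F,c,G,m,B]
After op 7 (replace(4, 'd')): offset=2, physical=[m,B,C,D,F,c,d], logical=[C,D,F,c,d,m,B]
After op 8 (rotate(-1)): offset=1, physical=[m,B,C,D,F,c,d], logical=[B,C,D,F,c,d,m]
After op 9 (rotate(-2)): offset=6, physical=[m,B,C,D,F,c,d], logical=[d,m,B,C,D,F,c]
After op 10 (replace(3, 'd')): offset=6, physical=[m,B,d,D,F,c,d], logical=[d,m,B,d,D,F,c]
After op 11 (rotate(+1)): offset=0, physical=[m,B,d,D,F,c,d], logical=[m,B,d,D,F,c,d]

Answer: d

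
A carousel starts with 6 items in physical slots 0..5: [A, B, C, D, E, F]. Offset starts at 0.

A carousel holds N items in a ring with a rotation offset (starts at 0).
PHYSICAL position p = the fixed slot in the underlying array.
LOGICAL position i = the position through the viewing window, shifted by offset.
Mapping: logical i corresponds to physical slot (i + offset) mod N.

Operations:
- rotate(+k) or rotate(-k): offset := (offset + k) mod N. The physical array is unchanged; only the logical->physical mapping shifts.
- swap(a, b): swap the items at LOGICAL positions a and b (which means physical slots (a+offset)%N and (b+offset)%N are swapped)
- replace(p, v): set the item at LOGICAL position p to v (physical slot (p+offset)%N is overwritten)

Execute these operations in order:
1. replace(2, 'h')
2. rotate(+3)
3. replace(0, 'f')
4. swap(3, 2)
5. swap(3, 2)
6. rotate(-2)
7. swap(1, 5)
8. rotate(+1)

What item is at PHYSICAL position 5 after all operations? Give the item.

After op 1 (replace(2, 'h')): offset=0, physical=[A,B,h,D,E,F], logical=[A,B,h,D,E,F]
After op 2 (rotate(+3)): offset=3, physical=[A,B,h,D,E,F], logical=[D,E,F,A,B,h]
After op 3 (replace(0, 'f')): offset=3, physical=[A,B,h,f,E,F], logical=[f,E,F,A,B,h]
After op 4 (swap(3, 2)): offset=3, physical=[F,B,h,f,E,A], logical=[f,E,A,F,B,h]
After op 5 (swap(3, 2)): offset=3, physical=[A,B,h,f,E,F], logical=[f,E,F,A,B,h]
After op 6 (rotate(-2)): offset=1, physical=[A,B,h,f,E,F], logical=[B,h,f,E,F,A]
After op 7 (swap(1, 5)): offset=1, physical=[h,B,A,f,E,F], logical=[B,A,f,E,F,h]
After op 8 (rotate(+1)): offset=2, physical=[h,B,A,f,E,F], logical=[A,f,E,F,h,B]

Answer: F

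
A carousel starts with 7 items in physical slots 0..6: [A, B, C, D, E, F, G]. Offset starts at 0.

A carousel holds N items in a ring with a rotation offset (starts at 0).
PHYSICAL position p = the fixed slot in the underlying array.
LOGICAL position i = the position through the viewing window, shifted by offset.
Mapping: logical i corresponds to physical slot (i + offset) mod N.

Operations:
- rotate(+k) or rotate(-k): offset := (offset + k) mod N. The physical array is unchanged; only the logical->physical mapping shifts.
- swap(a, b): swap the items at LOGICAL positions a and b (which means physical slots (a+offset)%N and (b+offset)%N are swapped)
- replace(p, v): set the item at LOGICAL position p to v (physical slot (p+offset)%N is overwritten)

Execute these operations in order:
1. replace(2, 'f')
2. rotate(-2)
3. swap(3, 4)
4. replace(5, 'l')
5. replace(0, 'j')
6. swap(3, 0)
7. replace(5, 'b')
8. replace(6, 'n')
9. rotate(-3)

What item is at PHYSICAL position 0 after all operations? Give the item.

After op 1 (replace(2, 'f')): offset=0, physical=[A,B,f,D,E,F,G], logical=[A,B,f,D,E,F,G]
After op 2 (rotate(-2)): offset=5, physical=[A,B,f,D,E,F,G], logical=[F,G,A,B,f,D,E]
After op 3 (swap(3, 4)): offset=5, physical=[A,f,B,D,E,F,G], logical=[F,G,A,f,B,D,E]
After op 4 (replace(5, 'l')): offset=5, physical=[A,f,B,l,E,F,G], logical=[F,G,A,f,B,l,E]
After op 5 (replace(0, 'j')): offset=5, physical=[A,f,B,l,E,j,G], logical=[j,G,A,f,B,l,E]
After op 6 (swap(3, 0)): offset=5, physical=[A,j,B,l,E,f,G], logical=[f,G,A,j,B,l,E]
After op 7 (replace(5, 'b')): offset=5, physical=[A,j,B,b,E,f,G], logical=[f,G,A,j,B,b,E]
After op 8 (replace(6, 'n')): offset=5, physical=[A,j,B,b,n,f,G], logical=[f,G,A,j,B,b,n]
After op 9 (rotate(-3)): offset=2, physical=[A,j,B,b,n,f,G], logical=[B,b,n,f,G,A,j]

Answer: A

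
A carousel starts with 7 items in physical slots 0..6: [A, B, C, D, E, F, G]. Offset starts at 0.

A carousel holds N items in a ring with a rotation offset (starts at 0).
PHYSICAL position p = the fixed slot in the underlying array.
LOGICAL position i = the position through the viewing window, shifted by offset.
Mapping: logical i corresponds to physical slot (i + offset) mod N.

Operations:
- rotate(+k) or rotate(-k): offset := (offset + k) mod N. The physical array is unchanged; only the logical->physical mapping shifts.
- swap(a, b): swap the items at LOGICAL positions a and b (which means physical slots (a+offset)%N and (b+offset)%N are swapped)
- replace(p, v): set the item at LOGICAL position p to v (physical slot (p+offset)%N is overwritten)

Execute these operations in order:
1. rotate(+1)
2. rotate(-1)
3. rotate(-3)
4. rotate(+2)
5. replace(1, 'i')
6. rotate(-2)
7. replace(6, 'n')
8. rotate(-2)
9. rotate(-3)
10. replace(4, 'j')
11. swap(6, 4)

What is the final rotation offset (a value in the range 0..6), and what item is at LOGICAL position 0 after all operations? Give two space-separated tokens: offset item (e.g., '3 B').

Answer: 6 G

Derivation:
After op 1 (rotate(+1)): offset=1, physical=[A,B,C,D,E,F,G], logical=[B,C,D,E,F,G,A]
After op 2 (rotate(-1)): offset=0, physical=[A,B,C,D,E,F,G], logical=[A,B,C,D,E,F,G]
After op 3 (rotate(-3)): offset=4, physical=[A,B,C,D,E,F,G], logical=[E,F,G,A,B,C,D]
After op 4 (rotate(+2)): offset=6, physical=[A,B,C,D,E,F,G], logical=[G,A,B,C,D,E,F]
After op 5 (replace(1, 'i')): offset=6, physical=[i,B,C,D,E,F,G], logical=[G,i,B,C,D,E,F]
After op 6 (rotate(-2)): offset=4, physical=[i,B,C,D,E,F,G], logical=[E,F,G,i,B,C,D]
After op 7 (replace(6, 'n')): offset=4, physical=[i,B,C,n,E,F,G], logical=[E,F,G,i,B,C,n]
After op 8 (rotate(-2)): offset=2, physical=[i,B,C,n,E,F,G], logical=[C,n,E,F,G,i,B]
After op 9 (rotate(-3)): offset=6, physical=[i,B,C,n,E,F,G], logical=[G,i,B,C,n,E,F]
After op 10 (replace(4, 'j')): offset=6, physical=[i,B,C,j,E,F,G], logical=[G,i,B,C,j,E,F]
After op 11 (swap(6, 4)): offset=6, physical=[i,B,C,F,E,j,G], logical=[G,i,B,C,F,E,j]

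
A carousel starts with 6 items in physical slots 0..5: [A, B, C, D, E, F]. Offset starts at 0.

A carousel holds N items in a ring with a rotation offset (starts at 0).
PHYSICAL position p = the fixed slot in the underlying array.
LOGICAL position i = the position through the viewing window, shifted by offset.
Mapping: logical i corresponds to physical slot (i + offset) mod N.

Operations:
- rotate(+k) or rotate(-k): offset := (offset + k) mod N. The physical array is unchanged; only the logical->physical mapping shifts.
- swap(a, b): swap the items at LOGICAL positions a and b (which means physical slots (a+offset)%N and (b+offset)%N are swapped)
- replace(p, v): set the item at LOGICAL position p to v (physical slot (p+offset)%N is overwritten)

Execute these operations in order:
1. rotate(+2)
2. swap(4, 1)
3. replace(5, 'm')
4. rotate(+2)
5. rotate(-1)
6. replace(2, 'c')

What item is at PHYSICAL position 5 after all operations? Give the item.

After op 1 (rotate(+2)): offset=2, physical=[A,B,C,D,E,F], logical=[C,D,E,F,A,B]
After op 2 (swap(4, 1)): offset=2, physical=[D,B,C,A,E,F], logical=[C,A,E,F,D,B]
After op 3 (replace(5, 'm')): offset=2, physical=[D,m,C,A,E,F], logical=[C,A,E,F,D,m]
After op 4 (rotate(+2)): offset=4, physical=[D,m,C,A,E,F], logical=[E,F,D,m,C,A]
After op 5 (rotate(-1)): offset=3, physical=[D,m,C,A,E,F], logical=[A,E,F,D,m,C]
After op 6 (replace(2, 'c')): offset=3, physical=[D,m,C,A,E,c], logical=[A,E,c,D,m,C]

Answer: c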